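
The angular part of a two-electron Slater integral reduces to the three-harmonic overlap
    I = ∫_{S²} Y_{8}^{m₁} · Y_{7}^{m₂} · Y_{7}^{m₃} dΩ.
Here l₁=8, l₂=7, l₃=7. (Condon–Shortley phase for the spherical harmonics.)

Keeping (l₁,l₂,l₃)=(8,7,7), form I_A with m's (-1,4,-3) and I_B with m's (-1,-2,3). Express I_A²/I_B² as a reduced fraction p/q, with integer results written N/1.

l's match ⇒ only the (l;m) 3-j factors differ between A and B.
A: triangle coeff Δ(8,7,7) = 1/22086194130; Σ_t [5,8]: t=5:−1/298598400 t=6:+1/124416000 t=7:−1/348364800 t=8:+1/7315660800 = 143/73156608000; (3j)²=1716/260015 [(8 7 7; -1 4 -3)], sign=+1
B: triangle coeff Δ(8,7,7) = 1/22086194130; Σ_t [1,5]: t=1:−1/9754214400 t=2:+1/261273600 t=3:−1/49766400 t=4:+1/49766400 t=5:−1/298598400 = 11/29262643200; (3j)²=30/676039 [(8 7 7; -1 -2 3)], sign=+1
I_A²/I_B² = (1716/260015)/(30/676039) = 3718/25

3718/25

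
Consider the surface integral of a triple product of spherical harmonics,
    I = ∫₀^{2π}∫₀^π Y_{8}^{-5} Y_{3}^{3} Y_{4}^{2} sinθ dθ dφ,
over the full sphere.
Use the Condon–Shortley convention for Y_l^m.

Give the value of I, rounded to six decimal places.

0.000000

triangle: need 5≤l₃≤11, have 4; I=0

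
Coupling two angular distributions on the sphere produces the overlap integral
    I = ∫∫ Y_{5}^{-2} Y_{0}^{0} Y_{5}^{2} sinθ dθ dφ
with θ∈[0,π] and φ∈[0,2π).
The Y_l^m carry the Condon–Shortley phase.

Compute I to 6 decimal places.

Checks pass: Σm=0; 10 even; l₃=5∈[5,5].
(2·5+1)(2·0+1)(2·5+1) = 121
Δ: 0! 10! 0! / 11! → 1/11
sum: t=0:+1/14400 = 1/14400
3j²(5 0 5; 0 0 0) = Δ·Π!·Σ² = 1/11  (sign -1)
sum: t=0:+1/30240 = 1/30240
3j²(5 0 5; -2 0 2) = Δ·Π!·Σ² = 1/11  (sign -1)
combine: 4πI² = 121·1/11·1/11 = 1/1
take √, sign +1: I = 0.28209479

0.282095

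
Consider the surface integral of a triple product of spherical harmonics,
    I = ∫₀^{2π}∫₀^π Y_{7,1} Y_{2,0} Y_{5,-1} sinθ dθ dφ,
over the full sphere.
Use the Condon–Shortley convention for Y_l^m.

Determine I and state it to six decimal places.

-0.232242

m-sum 0 ✓  L=14 even ✓  5≤5≤9 ✓
Π(2lᵢ+1) = 15×5×11 = 825
triangle coeff Δ(7,2,5) = 1/15015
Σ_t [2,2]: t=2:+1/57600 = 1/57600
(3j)²=21/715 [(7 2 5; 0 0 0)], sign=-1
Σ_t [2,2]: t=2:+1/69120 = 1/69120
(3j)²=4/143 [(7 2 5; 1 0 -1)], sign=+1
⇒ 4πI² = 1260/1859
I = (-1)√(1260/1859/(4π)) = -0.23224194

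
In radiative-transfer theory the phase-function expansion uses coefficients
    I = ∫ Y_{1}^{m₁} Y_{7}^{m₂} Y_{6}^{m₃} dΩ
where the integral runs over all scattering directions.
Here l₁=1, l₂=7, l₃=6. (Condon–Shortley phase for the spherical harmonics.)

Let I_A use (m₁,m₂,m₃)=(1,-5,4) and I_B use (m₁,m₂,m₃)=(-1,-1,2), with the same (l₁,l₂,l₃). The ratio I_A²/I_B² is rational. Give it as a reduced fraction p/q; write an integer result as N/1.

22/5

l's match ⇒ only the (l;m) 3-j factors differ between A and B.
A: triangle coeff Δ(1,7,6) = 1/1365; Σ_t [0,0]: t=0:+1/14515200 = 1/14515200; (3j)²=22/455 [(1 7 6; 1 -5 4)], sign=+1
B: triangle coeff Δ(1,7,6) = 1/1365; Σ_t [2,2]: t=2:+1/1935360 = 1/1935360; (3j)²=1/91 [(1 7 6; -1 -1 2)], sign=+1
I_A²/I_B² = (22/455)/(1/91) = 22/5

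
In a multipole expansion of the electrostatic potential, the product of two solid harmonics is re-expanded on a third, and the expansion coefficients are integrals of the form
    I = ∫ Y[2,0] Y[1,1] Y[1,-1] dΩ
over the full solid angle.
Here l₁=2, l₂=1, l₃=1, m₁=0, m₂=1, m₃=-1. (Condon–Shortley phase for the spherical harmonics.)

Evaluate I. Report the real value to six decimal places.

Rules hold: Σm=0, L=4 even, 1≤1≤3.
N = 5·3·3 = 45
Δ = 2!·2!·0!/5! = 1/30
Racah Σ t=1..1: t=1:−1/1 = -1/1
⇒ 3j(2 1 1; 0 0 0)² = 2/15, sgn +1
Racah Σ t=2..2: t=2:+1/4 = 1/4
⇒ 3j(2 1 1; 0 1 -1)² = 1/30, sgn +1
4πI² = N·(3j₀)²·(3jₘ)² = 1/5
I = +1·√(0.2/4π) = 0.12615663

0.126157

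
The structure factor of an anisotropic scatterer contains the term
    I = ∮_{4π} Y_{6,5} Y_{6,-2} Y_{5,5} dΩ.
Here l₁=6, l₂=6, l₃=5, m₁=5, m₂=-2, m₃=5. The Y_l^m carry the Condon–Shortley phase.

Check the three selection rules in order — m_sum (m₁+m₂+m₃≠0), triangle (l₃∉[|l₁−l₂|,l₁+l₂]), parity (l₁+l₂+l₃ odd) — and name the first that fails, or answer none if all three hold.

m_sum

azimuthal sum: 5 − 2 + 5 = 8  ✗
0 ≤ 5 ≤ 12 (triangle on l)
L = 6 + 6 + 5 = 17 (odd)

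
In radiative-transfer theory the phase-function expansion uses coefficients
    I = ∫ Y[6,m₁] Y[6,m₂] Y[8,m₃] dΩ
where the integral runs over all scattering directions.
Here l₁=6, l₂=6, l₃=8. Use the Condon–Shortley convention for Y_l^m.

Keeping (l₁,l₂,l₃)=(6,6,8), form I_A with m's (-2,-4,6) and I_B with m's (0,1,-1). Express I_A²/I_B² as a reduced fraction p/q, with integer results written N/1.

143/210

Same 6,6,8: normalisation and zero-m 3j drop out of the ratio.
A: Δ: 4! 8! 8! / 21! → 1/1309458150; sum: t=0:+1/1393459200 t=1:−1/152409600 t=2:+1/232243200 = -1/650280960; 3j²(6 6 8; -2 -4 6) = Δ·Π!·Σ² = 5/2261  (sign -1)
B: Δ: 4! 8! 8! / 21! → 1/1309458150; sum: t=0:+1/174182400 t=1:−1/6220800 t=2:+1/1658880 t=3:−1/2488320 t=4:+1/24883200 = 1/11612160; 3j²(6 6 8; 0 1 -1) = Δ·Π!·Σ² = 150/46189  (sign -1)
I_A²/I_B² = (5/2261)/(150/46189) = 143/210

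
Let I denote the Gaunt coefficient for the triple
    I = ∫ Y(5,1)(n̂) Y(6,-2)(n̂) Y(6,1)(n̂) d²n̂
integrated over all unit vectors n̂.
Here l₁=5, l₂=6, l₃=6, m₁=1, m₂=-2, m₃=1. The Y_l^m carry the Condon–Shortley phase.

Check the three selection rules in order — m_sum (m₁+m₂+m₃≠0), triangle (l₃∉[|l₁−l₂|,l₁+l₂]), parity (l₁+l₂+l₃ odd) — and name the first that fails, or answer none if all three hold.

parity

Σmᵢ = 0  ✓
l₃∈[|l₁−l₂|,l₁+l₂]=[1,11], have l₃=6  ✓
Σlᵢ = 17 ⇒ odd  ✗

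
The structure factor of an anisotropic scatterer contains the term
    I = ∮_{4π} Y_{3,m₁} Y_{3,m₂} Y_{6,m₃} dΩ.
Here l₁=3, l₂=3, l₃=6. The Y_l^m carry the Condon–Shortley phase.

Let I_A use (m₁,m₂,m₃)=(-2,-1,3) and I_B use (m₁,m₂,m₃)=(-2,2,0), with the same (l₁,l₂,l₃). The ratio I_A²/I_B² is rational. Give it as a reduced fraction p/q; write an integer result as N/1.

Shared (l₁,l₂,l₃)=(3,3,6): N and (l;000)² cancel in I_A²/I_B².
A: Δ = 0!·6!·6!/13! = 1/12012; Racah Σ t=0..0: t=0:+1/5760 = 1/5760; ⇒ 3j(3 3 6; -2 -1 3)² = 9/286, sgn -1
B: Δ = 0!·6!·6!/13! = 1/12012; Racah Σ t=0..0: t=0:+1/14400 = 1/14400; ⇒ 3j(3 3 6; -2 2 0)² = 3/1001, sgn +1
I_A²/I_B² = (9/286)/(3/1001) = 21/2

21/2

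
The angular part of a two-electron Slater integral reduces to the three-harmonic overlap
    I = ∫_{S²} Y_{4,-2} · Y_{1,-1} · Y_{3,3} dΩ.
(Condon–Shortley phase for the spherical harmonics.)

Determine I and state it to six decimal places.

Checks pass: Σm=0; 8 even; l₃=3∈[3,5].
(2·4+1)(2·1+1)(2·3+1) = 189
Δ: 2! 6! 0! / 9! → 1/252
sum: t=1:−1/36 = -1/36
3j²(4 1 3; 0 0 0) = Δ·Π!·Σ² = 4/63  (sign +1)
sum: t=0:+1/1440 = 1/1440
3j²(4 1 3; -2 -1 3) = Δ·Π!·Σ² = 1/252  (sign +1)
combine: 4πI² = 189·4/63·1/252 = 1/21
take √, sign +1: I = 0.06155813

0.061558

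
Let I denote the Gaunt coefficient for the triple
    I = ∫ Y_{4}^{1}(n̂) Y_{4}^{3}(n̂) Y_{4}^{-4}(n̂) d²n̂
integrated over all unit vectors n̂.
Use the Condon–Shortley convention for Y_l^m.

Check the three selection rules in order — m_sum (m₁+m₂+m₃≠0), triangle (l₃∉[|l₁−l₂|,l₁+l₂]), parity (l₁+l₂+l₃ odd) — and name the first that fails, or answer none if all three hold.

azimuthal sum: 1 + 3 − 4 = 0  ✓
0 ≤ 4 ≤ 8 (triangle on l)  ✓
L = 4 + 4 + 4 = 12 (even)  ✓

none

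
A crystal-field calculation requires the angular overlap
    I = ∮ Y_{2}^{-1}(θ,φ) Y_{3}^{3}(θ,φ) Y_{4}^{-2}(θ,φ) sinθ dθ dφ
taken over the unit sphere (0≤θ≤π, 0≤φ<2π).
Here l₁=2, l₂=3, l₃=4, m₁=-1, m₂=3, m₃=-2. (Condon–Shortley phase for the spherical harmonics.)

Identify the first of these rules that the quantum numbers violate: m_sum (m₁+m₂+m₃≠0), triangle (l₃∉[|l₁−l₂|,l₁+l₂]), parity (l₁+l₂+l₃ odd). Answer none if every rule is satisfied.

parity

azimuthal sum: -1 + 3 − 2 = 0  ✓
1 ≤ 4 ≤ 5 (triangle on l)  ✓
L = 2 + 3 + 4 = 9 (odd)  ✗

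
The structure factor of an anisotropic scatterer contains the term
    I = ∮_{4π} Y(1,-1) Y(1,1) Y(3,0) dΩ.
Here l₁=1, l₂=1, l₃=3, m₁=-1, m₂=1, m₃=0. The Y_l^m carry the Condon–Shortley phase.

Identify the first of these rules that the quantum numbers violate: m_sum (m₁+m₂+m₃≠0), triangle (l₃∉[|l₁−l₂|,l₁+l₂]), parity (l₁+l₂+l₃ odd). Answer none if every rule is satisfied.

triangle

m₁+m₂+m₃ = -1 + 1 + 0 = 0  ✓
triangle: |1−1|=0 ≤ l₃=3 ≤ 1+1=2  ✗
parity: l₁+l₂+l₃ = 5 is odd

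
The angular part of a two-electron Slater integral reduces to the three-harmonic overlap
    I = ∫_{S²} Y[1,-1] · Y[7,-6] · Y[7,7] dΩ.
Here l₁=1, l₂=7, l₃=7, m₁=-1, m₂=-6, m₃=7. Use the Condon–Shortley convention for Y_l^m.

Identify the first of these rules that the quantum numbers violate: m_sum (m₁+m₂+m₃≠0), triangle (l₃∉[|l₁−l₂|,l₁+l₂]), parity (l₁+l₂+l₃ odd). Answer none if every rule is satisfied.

m₁+m₂+m₃ = -1 − 6 + 7 = 0  ✓
triangle: |1−7|=6 ≤ l₃=7 ≤ 1+7=8  ✓
parity: l₁+l₂+l₃ = 15 is odd  ✗

parity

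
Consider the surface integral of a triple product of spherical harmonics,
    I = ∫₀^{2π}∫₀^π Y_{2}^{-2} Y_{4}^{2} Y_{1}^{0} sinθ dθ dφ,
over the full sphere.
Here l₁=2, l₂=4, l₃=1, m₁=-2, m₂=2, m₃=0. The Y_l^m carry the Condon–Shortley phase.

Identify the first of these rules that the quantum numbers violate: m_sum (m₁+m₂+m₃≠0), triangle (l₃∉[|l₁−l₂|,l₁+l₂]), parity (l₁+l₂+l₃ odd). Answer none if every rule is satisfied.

triangle

Σmᵢ = 0  ✓
l₃∈[|l₁−l₂|,l₁+l₂]=[2,6], have l₃=1  ✗
Σlᵢ = 7 ⇒ odd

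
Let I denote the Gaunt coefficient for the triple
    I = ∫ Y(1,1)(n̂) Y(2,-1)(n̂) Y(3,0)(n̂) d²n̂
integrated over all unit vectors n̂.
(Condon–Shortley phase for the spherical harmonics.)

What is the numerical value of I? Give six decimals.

0.143048

Rules hold: Σm=0, L=6 even, 1≤3≤3.
N = 3·5·7 = 105
Δ = 0!·2!·4!/7! = 1/105
Racah Σ t=0..0: t=0:+1/4 = 1/4
⇒ 3j(1 2 3; 0 0 0)² = 3/35, sgn -1
Racah Σ t=0..0: t=0:+1/12 = 1/12
⇒ 3j(1 2 3; 1 -1 0)² = 1/35, sgn -1
4πI² = N·(3j₀)²·(3jₘ)² = 9/35
I = +1·√(0.257143/4π) = 0.14304817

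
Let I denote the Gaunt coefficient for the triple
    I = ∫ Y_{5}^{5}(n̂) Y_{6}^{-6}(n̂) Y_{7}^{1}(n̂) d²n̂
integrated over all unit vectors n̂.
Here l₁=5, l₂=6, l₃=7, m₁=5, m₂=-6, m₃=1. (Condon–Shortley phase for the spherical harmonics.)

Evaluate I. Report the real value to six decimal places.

-0.030399

Checks pass: Σm=0; 18 even; l₃=7∈[1,11].
(2·5+1)(2·6+1)(2·7+1) = 2145
Δ: 4! 6! 8! / 19! → 1/174594420
sum: t=0:+1/4147200 t=1:−1/207360 t=2:+1/82944 t=3:−1/207360 t=4:+1/4147200 = 1/345600
3j²(5 6 7; 0 0 0) = Δ·Π!·Σ² = 420/46189  (sign -1)
sum: t=0:+1/696729600 = 1/696729600
3j²(5 6 7; 5 -6 1) = Δ·Π!·Σ² = 5/8398  (sign +1)
combine: 4πI² = 2145·420/46189·5/8398 = 15750/1356277
take √, sign -1: I = -0.03039913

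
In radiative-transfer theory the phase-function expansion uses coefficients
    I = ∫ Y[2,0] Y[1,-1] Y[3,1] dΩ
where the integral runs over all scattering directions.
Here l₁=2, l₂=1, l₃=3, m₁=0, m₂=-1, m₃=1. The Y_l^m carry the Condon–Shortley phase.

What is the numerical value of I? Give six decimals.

-0.202301

Checks pass: Σm=0; 6 even; l₃=3∈[1,3].
(2·2+1)(2·1+1)(2·3+1) = 105
Δ: 0! 4! 2! / 7! → 1/105
sum: t=0:+1/4 = 1/4
3j²(2 1 3; 0 0 0) = Δ·Π!·Σ² = 3/35  (sign -1)
sum: t=0:+1/8 = 1/8
3j²(2 1 3; 0 -1 1) = Δ·Π!·Σ² = 2/35  (sign +1)
combine: 4πI² = 105·3/35·2/35 = 18/35
take √, sign -1: I = -0.20230066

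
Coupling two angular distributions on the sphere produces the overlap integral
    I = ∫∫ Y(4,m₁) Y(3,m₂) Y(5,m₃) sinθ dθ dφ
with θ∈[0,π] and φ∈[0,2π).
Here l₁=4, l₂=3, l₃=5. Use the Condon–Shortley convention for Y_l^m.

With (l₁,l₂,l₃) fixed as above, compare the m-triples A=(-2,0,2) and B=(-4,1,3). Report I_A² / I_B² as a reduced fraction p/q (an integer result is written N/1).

1/56

Same 4,3,5: normalisation and zero-m 3j drop out of the ratio.
A: Δ: 2! 6! 4! / 13! → 1/180180; sum: t=0:+1/8640 t=1:−1/480 t=2:+1/576 = -1/4320; 3j²(4 3 5; -2 0 2) = Δ·Π!·Σ² = 1/2145  (sign +1)
B: Δ: 2! 6! 4! / 13! → 1/180180; sum: t=2:+1/5760 = 1/5760; 3j²(4 3 5; -4 1 3) = Δ·Π!·Σ² = 56/2145  (sign +1)
I_A²/I_B² = (1/2145)/(56/2145) = 1/56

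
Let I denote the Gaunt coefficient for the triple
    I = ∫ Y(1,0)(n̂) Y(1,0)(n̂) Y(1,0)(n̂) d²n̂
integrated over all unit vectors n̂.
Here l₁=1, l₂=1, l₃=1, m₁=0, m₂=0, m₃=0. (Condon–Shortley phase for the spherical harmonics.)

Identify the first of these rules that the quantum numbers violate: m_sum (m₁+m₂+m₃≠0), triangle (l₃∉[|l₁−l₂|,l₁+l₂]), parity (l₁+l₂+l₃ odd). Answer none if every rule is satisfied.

m₁+m₂+m₃ = 0 + 0 + 0 = 0  ✓
triangle: |1−1|=0 ≤ l₃=1 ≤ 1+1=2  ✓
parity: l₁+l₂+l₃ = 3 is odd  ✗

parity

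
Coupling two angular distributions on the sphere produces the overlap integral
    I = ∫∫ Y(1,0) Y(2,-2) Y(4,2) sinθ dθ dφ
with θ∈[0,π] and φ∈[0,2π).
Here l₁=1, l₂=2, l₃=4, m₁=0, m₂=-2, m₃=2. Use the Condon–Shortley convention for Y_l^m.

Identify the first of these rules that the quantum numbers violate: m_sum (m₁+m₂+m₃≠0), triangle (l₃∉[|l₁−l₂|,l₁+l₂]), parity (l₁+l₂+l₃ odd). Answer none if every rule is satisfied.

azimuthal sum: 0 − 2 + 2 = 0  ✓
1 ≤ 4 ≤ 3 (triangle on l)  ✗
L = 1 + 2 + 4 = 7 (odd)

triangle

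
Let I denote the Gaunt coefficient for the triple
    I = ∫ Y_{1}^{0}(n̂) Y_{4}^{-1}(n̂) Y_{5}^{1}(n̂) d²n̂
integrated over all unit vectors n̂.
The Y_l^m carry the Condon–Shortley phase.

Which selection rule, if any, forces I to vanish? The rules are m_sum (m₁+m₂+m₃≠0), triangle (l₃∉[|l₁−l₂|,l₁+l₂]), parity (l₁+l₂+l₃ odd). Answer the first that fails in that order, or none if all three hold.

azimuthal sum: 0 − 1 + 1 = 0  ✓
3 ≤ 5 ≤ 5 (triangle on l)  ✓
L = 1 + 4 + 5 = 10 (even)  ✓

none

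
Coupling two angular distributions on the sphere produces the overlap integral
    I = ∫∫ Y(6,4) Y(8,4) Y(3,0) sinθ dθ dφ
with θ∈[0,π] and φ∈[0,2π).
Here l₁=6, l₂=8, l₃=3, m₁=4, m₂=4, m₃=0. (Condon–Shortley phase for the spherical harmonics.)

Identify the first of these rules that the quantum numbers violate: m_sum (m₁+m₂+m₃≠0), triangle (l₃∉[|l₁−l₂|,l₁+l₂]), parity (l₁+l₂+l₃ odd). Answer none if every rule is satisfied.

m_sum

azimuthal sum: 4 + 4 + 0 = 8  ✗
2 ≤ 3 ≤ 14 (triangle on l)
L = 6 + 8 + 3 = 17 (odd)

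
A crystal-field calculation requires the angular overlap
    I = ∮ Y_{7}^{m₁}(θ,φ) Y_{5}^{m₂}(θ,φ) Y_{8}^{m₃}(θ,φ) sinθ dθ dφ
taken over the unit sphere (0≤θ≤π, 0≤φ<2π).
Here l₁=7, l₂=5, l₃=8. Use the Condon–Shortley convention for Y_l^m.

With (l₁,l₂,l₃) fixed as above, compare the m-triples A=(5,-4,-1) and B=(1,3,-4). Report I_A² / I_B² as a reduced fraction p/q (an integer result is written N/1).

l's match ⇒ only the (l;m) 3-j factors differ between A and B.
A: triangle coeff Δ(7,5,8) = 1/814773960; Σ_t [0,1]: t=0:+1/232243200 t=1:−1/1567641600 = 23/6270566400; (3j)²=529/50388 [(7 5 8; 5 -4 -1)], sign=-1
B: triangle coeff Δ(7,5,8) = 1/814773960; Σ_t [2,4]: t=2:+1/49766400 t=3:−1/21772800 t=4:+1/92897280 = -1/66355200; (3j)²=63/8398 [(7 5 8; 1 3 -4)], sign=-1
I_A²/I_B² = (529/50388)/(63/8398) = 529/378

529/378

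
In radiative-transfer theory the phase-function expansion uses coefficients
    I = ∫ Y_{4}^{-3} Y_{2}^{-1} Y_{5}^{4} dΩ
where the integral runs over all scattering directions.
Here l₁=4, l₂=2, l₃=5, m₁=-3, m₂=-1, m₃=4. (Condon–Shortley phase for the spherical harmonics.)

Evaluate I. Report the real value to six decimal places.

0.000000

Σlᵢ=11 odd — θ-integrand is odd under cosθ→−cosθ; I=0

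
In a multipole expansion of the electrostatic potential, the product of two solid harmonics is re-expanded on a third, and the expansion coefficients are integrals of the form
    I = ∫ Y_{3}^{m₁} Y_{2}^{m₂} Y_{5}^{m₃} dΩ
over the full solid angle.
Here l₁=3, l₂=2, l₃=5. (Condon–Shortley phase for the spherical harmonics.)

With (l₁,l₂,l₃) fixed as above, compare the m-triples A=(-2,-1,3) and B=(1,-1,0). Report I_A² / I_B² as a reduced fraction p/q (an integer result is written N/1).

Shared (l₁,l₂,l₃)=(3,2,5): N and (l;000)² cancel in I_A²/I_B².
A: Δ = 0!·6!·4!/11! = 1/2310; Racah Σ t=0..0: t=0:+1/720 = 1/720; ⇒ 3j(3 2 5; -2 -1 3)² = 8/165, sgn +1
B: Δ = 0!·6!·4!/11! = 1/2310; Racah Σ t=0..0: t=0:+1/288 = 1/288; ⇒ 3j(3 2 5; 1 -1 0)² = 5/231, sgn -1
I_A²/I_B² = (8/165)/(5/231) = 56/25

56/25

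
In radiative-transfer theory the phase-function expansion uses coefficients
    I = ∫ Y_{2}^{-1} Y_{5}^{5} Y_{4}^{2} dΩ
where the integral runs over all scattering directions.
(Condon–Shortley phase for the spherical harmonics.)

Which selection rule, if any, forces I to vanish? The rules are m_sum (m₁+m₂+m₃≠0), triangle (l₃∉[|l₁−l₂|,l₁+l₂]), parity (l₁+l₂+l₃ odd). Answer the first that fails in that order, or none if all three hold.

m_sum

m₁+m₂+m₃ = -1 + 5 + 2 = 6  ✗
triangle: |2−5|=3 ≤ l₃=4 ≤ 2+5=7
parity: l₁+l₂+l₃ = 11 is odd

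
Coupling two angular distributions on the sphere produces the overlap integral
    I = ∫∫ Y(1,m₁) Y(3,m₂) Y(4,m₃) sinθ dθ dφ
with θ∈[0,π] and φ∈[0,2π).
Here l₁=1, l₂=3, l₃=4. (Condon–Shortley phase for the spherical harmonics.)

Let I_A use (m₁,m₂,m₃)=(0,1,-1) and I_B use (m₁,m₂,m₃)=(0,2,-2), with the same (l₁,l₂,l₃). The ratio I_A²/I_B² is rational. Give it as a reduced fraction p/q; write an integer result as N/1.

5/4

Shared (l₁,l₂,l₃)=(1,3,4): N and (l;000)² cancel in I_A²/I_B².
A: Δ = 0!·2!·6!/9! = 1/252; Racah Σ t=0..0: t=0:+1/48 = 1/48; ⇒ 3j(1 3 4; 0 1 -1)² = 5/84, sgn -1
B: Δ = 0!·2!·6!/9! = 1/252; Racah Σ t=0..0: t=0:+1/120 = 1/120; ⇒ 3j(1 3 4; 0 2 -2)² = 1/21, sgn +1
I_A²/I_B² = (5/84)/(1/21) = 5/4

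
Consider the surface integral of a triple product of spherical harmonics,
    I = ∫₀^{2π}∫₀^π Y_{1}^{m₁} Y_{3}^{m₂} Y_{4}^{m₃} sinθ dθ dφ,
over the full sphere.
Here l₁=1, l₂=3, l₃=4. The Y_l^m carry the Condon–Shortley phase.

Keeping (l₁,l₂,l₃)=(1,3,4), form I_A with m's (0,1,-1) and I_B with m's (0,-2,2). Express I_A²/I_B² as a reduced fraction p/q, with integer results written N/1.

5/4

Same 1,3,4: normalisation and zero-m 3j drop out of the ratio.
A: Δ: 0! 2! 6! / 9! → 1/252; sum: t=0:+1/48 = 1/48; 3j²(1 3 4; 0 1 -1) = Δ·Π!·Σ² = 5/84  (sign -1)
B: Δ: 0! 2! 6! / 9! → 1/252; sum: t=0:+1/120 = 1/120; 3j²(1 3 4; 0 -2 2) = Δ·Π!·Σ² = 1/21  (sign +1)
I_A²/I_B² = (5/84)/(1/21) = 5/4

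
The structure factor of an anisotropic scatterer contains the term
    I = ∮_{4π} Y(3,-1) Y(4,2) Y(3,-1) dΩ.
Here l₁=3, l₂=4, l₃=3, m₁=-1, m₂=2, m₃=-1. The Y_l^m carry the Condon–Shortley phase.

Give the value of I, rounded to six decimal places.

Rules hold: Σm=0, L=10 even, 1≤3≤7.
N = 7·9·7 = 441
Δ = 4!·2!·4!/11! = 1/34650
Racah Σ t=1..3: t=1:−1/72 t=2:+1/16 t=3:−1/72 = 5/144
⇒ 3j(3 4 3; 0 0 0)² = 2/77, sgn -1
Racah Σ t=2..4: t=2:+1/192 t=3:−1/36 t=4:+1/192 = -5/288
⇒ 3j(3 4 3; -1 2 -1)² = 20/693, sgn -1
4πI² = N·(3j₀)²·(3jₘ)² = 40/121
I = +1·√(0.330579/4π) = 0.16219310

0.162193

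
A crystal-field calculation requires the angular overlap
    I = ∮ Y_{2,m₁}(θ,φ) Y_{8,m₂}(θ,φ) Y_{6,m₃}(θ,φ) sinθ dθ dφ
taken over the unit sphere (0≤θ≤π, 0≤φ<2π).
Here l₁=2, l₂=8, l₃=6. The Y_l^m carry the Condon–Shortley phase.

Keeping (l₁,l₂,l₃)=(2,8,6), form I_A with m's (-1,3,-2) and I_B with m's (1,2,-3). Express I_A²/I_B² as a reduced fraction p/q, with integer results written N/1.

l's match ⇒ only the (l;m) 3-j factors differ between A and B.
A: triangle coeff Δ(2,8,6) = 1/30940; Σ_t [3,3]: t=3:−1/5806080 = -1/5806080; (3j)²=165/6188 [(2 8 6; -1 3 -2)], sign=-1
B: triangle coeff Δ(2,8,6) = 1/30940; Σ_t [1,1]: t=1:−1/13063680 = -1/13063680; (3j)²=10/1547 [(2 8 6; 1 2 -3)], sign=+1
I_A²/I_B² = (165/6188)/(10/1547) = 33/8

33/8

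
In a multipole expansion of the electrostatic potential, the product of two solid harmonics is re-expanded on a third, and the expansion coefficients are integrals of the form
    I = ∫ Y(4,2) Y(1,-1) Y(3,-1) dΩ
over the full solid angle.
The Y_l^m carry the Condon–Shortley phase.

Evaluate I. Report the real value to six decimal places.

m-sum 0 ✓  L=8 even ✓  3≤3≤5 ✓
Π(2lᵢ+1) = 9×3×7 = 189
triangle coeff Δ(4,1,3) = 1/252
Σ_t [1,1]: t=1:−1/36 = -1/36
(3j)²=4/63 [(4 1 3; 0 0 0)], sign=+1
Σ_t [0,0]: t=0:+1/96 = 1/96
(3j)²=5/84 [(4 1 3; 2 -1 -1)], sign=+1
⇒ 4πI² = 5/7
I = (+1)√(5/7/(4π)) = 0.23841361

0.238414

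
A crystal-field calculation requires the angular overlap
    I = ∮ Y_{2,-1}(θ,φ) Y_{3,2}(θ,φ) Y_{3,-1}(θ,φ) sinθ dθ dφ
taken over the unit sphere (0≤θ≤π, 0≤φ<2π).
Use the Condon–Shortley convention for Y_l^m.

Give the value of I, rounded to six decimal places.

0.162868

Rules hold: Σm=0, L=8 even, 1≤3≤5.
N = 5·7·7 = 245
Δ = 2!·2!·4!/9! = 1/3780
Racah Σ t=0..2: t=0:+1/24 t=1:−1/4 t=2:+1/24 = -1/6
⇒ 3j(2 3 3; 0 0 0)² = 4/105, sgn +1
Racah Σ t=1..2: t=1:−1/48 t=2:+1/12 = 1/16
⇒ 3j(2 3 3; -1 2 -1)² = 1/28, sgn +1
4πI² = N·(3j₀)²·(3jₘ)² = 1/3
I = +1·√(0.333333/4π) = 0.16286750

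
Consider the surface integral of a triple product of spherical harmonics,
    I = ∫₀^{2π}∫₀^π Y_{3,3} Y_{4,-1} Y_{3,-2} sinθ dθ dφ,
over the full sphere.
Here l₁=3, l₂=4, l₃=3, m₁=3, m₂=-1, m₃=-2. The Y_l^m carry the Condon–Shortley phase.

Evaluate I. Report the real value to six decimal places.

0.140463

Rules hold: Σm=0, L=10 even, 1≤3≤7.
N = 7·9·7 = 441
Δ = 4!·2!·4!/11! = 1/34650
Racah Σ t=1..3: t=1:−1/72 t=2:+1/16 t=3:−1/72 = 5/144
⇒ 3j(3 4 3; 0 0 0)² = 2/77, sgn -1
Racah Σ t=0..0: t=0:+1/288 = 1/288
⇒ 3j(3 4 3; 3 -1 -2)² = 5/231, sgn -1
4πI² = N·(3j₀)²·(3jₘ)² = 30/121
I = +1·√(0.247934/4π) = 0.14046335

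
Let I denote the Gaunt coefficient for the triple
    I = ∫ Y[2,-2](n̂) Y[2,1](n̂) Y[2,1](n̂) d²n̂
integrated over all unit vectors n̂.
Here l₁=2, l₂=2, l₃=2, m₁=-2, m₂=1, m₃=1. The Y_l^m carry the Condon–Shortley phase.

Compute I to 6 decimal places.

Rules hold: Σm=0, L=6 even, 0≤2≤4.
N = 5·5·5 = 125
Δ = 2!·2!·2!/7! = 1/630
Racah Σ t=0..2: t=0:+1/8 t=1:−1/1 t=2:+1/8 = -3/4
⇒ 3j(2 2 2; 0 0 0)² = 2/35, sgn -1
Racah Σ t=2..2: t=2:+1/4 = 1/4
⇒ 3j(2 2 2; -2 1 1)² = 3/35, sgn -1
4πI² = N·(3j₀)²·(3jₘ)² = 30/49
I = +1·√(0.612245/4π) = 0.22072812

0.220728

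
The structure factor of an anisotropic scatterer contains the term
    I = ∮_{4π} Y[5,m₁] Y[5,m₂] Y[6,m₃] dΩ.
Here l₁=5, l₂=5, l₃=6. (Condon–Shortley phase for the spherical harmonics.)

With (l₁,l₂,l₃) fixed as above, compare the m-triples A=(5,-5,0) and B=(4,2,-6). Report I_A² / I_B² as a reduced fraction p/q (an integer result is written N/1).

25/308

Same 5,5,6: normalisation and zero-m 3j drop out of the ratio.
A: Δ: 4! 6! 6! / 17! → 1/28588560; sum: t=0:+1/12441600 = 1/12441600; 3j²(5 5 6; 5 -5 0) = Δ·Π!·Σ² = 15/9724  (sign +1)
B: Δ: 4! 6! 6! / 17! → 1/28588560; sum: t=1:−1/3110400 = -1/3110400; 3j²(5 5 6; 4 2 -6) = Δ·Π!·Σ² = 21/1105  (sign -1)
I_A²/I_B² = (15/9724)/(21/1105) = 25/308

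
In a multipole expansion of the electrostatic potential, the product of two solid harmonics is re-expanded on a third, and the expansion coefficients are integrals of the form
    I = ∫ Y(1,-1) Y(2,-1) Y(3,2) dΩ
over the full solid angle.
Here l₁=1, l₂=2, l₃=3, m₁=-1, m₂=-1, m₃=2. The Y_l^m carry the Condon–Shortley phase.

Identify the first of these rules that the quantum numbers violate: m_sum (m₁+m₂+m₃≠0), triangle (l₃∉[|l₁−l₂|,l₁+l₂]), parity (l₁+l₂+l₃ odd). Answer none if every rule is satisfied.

azimuthal sum: -1 − 1 + 2 = 0  ✓
1 ≤ 3 ≤ 3 (triangle on l)  ✓
L = 1 + 2 + 3 = 6 (even)  ✓

none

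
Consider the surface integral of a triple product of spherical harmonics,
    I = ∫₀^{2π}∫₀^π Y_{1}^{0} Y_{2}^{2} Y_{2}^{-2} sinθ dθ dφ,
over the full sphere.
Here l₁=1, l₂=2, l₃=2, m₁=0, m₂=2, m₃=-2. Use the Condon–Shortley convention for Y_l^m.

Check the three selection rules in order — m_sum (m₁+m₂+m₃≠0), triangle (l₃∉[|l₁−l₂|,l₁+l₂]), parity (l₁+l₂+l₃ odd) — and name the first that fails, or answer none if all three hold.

parity

azimuthal sum: 0 + 2 − 2 = 0  ✓
1 ≤ 2 ≤ 3 (triangle on l)  ✓
L = 1 + 2 + 2 = 5 (odd)  ✗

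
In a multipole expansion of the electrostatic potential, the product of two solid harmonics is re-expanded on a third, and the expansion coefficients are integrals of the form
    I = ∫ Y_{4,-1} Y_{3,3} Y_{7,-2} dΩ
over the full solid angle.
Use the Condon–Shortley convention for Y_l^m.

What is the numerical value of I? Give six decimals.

0.061755

Rules hold: Σm=0, L=14 even, 1≤7≤7.
N = 9·7·15 = 945
Δ = 0!·8!·6!/15! = 1/45045
Racah Σ t=0..0: t=0:+1/20736 = 1/20736
⇒ 3j(4 3 7; 0 0 0)² = 35/1287, sgn -1
Racah Σ t=0..0: t=0:+1/518400 = 1/518400
⇒ 3j(4 3 7; -1 3 -2)² = 4/2145, sgn -1
4πI² = N·(3j₀)²·(3jₘ)² = 980/20449
I = +1·√(0.0479241/4π) = 0.06175499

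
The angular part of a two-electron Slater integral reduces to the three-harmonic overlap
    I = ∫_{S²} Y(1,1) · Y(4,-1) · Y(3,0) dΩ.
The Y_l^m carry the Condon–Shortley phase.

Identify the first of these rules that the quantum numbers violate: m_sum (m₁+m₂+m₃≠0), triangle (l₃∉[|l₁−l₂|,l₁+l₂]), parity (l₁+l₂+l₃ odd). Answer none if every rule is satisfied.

none

Σmᵢ = 0  ✓
l₃∈[|l₁−l₂|,l₁+l₂]=[3,5], have l₃=3  ✓
Σlᵢ = 8 ⇒ even  ✓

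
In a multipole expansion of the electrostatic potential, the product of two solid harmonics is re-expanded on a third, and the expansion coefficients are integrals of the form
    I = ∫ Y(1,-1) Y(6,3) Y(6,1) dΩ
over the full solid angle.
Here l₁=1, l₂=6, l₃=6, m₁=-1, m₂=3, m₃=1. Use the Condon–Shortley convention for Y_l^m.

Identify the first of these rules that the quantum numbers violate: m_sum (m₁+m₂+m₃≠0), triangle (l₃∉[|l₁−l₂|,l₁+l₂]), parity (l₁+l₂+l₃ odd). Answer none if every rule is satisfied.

m_sum

azimuthal sum: -1 + 3 + 1 = 3  ✗
5 ≤ 6 ≤ 7 (triangle on l)
L = 1 + 6 + 6 = 13 (odd)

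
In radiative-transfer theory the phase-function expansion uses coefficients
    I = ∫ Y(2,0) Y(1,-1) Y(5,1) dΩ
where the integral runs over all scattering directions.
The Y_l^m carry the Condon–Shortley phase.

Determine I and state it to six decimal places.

0.000000

triangle: need 1≤l₃≤3, have 5; I=0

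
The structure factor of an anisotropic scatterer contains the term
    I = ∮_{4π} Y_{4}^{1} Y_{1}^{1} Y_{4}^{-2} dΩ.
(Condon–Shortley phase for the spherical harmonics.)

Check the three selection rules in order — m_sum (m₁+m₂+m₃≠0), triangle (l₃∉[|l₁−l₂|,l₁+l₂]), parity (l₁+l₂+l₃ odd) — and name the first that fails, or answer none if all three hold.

parity

m₁+m₂+m₃ = 1 + 1 − 2 = 0  ✓
triangle: |4−1|=3 ≤ l₃=4 ≤ 4+1=5  ✓
parity: l₁+l₂+l₃ = 9 is odd  ✗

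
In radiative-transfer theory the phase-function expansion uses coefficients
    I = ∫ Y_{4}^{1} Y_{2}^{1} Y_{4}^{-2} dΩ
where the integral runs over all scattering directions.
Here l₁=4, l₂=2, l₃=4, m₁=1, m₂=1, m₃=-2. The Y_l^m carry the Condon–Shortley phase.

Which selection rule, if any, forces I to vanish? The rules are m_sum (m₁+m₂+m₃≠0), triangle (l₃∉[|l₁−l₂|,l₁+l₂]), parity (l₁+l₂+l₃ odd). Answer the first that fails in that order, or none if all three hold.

none

Σmᵢ = 0  ✓
l₃∈[|l₁−l₂|,l₁+l₂]=[2,6], have l₃=4  ✓
Σlᵢ = 10 ⇒ even  ✓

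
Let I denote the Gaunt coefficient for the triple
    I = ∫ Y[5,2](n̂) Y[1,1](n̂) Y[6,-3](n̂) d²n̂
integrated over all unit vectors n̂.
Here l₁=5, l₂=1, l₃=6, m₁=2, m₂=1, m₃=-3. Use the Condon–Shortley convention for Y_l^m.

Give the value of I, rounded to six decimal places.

-0.245154

Checks pass: Σm=0; 12 even; l₃=6∈[4,6].
(2·5+1)(2·1+1)(2·6+1) = 429
Δ: 0! 10! 2! / 13! → 1/858
sum: t=0:+1/14400 = 1/14400
3j²(5 1 6; 0 0 0) = Δ·Π!·Σ² = 6/143  (sign +1)
sum: t=0:+1/60480 = 1/60480
3j²(5 1 6; 2 1 -3) = Δ·Π!·Σ² = 6/143  (sign -1)
combine: 4πI² = 429·6/143·6/143 = 108/143
take √, sign -1: I = -0.24515397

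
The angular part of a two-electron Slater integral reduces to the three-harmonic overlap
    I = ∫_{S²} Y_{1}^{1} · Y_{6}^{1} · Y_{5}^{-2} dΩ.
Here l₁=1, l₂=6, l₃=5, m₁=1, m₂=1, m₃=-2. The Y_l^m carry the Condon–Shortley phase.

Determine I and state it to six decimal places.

Checks pass: Σm=0; 12 even; l₃=5∈[5,7].
(2·1+1)(2·6+1)(2·5+1) = 429
Δ: 2! 0! 10! / 13! → 1/858
sum: t=1:−1/14400 = -1/14400
3j²(1 6 5; 0 0 0) = Δ·Π!·Σ² = 6/143  (sign +1)
sum: t=0:+1/60480 = 1/60480
3j²(1 6 5; 1 1 -2) = Δ·Π!·Σ² = 5/429  (sign -1)
combine: 4πI² = 429·6/143·5/429 = 30/143
take √, sign -1: I = -0.12920749

-0.129207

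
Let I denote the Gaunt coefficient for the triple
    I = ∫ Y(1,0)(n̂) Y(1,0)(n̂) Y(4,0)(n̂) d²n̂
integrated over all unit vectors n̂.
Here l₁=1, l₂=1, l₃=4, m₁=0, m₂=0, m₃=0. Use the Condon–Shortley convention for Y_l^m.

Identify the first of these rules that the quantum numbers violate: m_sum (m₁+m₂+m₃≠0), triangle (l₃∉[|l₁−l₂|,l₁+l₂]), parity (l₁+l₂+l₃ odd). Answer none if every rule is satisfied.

triangle

azimuthal sum: 0 + 0 + 0 = 0  ✓
0 ≤ 4 ≤ 2 (triangle on l)  ✗
L = 1 + 1 + 4 = 6 (even)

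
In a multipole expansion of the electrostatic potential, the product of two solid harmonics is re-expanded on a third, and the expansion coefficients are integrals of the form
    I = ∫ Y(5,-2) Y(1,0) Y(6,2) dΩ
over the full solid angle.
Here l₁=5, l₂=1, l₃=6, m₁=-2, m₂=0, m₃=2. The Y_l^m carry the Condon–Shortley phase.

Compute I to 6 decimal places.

Checks pass: Σm=0; 12 even; l₃=6∈[4,6].
(2·5+1)(2·1+1)(2·6+1) = 429
Δ: 0! 10! 2! / 13! → 1/858
sum: t=0:+1/14400 = 1/14400
3j²(5 1 6; 0 0 0) = Δ·Π!·Σ² = 6/143  (sign +1)
sum: t=0:+1/30240 = 1/30240
3j²(5 1 6; -2 0 2) = Δ·Π!·Σ² = 16/429  (sign +1)
combine: 4πI² = 429·6/143·16/429 = 96/143
take √, sign +1: I = 0.23113338

0.231133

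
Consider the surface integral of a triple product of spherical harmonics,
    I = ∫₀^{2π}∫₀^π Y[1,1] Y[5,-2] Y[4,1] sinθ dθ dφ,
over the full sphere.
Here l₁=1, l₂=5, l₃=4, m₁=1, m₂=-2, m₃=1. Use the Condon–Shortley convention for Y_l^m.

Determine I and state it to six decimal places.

m-sum 0 ✓  L=10 even ✓  4≤4≤6 ✓
Π(2lᵢ+1) = 3×11×9 = 297
triangle coeff Δ(1,5,4) = 1/495
Σ_t [1,1]: t=1:−1/576 = -1/576
(3j)²=5/99 [(1 5 4; 0 0 0)], sign=-1
Σ_t [0,0]: t=0:+1/1440 = 1/1440
(3j)²=7/165 [(1 5 4; 1 -2 1)], sign=-1
⇒ 4πI² = 7/11
I = (+1)√(7/11/(4π)) = 0.22503380

0.225034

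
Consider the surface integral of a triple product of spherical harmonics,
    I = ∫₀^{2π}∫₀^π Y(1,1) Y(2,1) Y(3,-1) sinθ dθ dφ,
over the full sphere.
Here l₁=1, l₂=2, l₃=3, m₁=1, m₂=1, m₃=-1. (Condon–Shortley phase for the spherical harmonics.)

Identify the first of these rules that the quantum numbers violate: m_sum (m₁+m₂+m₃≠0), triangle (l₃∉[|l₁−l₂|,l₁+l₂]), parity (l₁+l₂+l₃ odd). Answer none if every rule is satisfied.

m₁+m₂+m₃ = 1 + 1 − 1 = 1  ✗
triangle: |1−2|=1 ≤ l₃=3 ≤ 1+2=3
parity: l₁+l₂+l₃ = 6 is even

m_sum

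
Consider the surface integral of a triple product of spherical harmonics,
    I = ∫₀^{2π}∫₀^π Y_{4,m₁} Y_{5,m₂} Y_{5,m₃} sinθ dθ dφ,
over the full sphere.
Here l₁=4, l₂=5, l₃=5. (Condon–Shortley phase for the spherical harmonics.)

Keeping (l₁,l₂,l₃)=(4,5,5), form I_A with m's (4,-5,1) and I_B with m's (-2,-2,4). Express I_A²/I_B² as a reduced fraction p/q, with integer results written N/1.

l's match ⇒ only the (l;m) 3-j factors differ between A and B.
A: triangle coeff Δ(4,5,5) = 1/3153150; Σ_t [0,0]: t=0:+1/414720 = 1/414720; (3j)²=2/429 [(4 5 5; 4 -5 1)], sign=+1
B: triangle coeff Δ(4,5,5) = 1/3153150; Σ_t [2,3]: t=2:+1/11520 t=3:−1/25920 = 1/20736; (3j)²=5/429 [(4 5 5; -2 -2 4)], sign=-1
I_A²/I_B² = (2/429)/(5/429) = 2/5

2/5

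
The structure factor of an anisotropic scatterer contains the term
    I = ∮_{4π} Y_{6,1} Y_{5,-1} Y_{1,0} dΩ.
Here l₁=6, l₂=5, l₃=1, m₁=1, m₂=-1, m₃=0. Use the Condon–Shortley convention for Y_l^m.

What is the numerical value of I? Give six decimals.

m-sum 0 ✓  L=12 even ✓  1≤1≤11 ✓
Π(2lᵢ+1) = 13×11×3 = 429
triangle coeff Δ(6,5,1) = 1/858
Σ_t [5,5]: t=5:−1/14400 = -1/14400
(3j)²=6/143 [(6 5 1; 0 0 0)], sign=+1
Σ_t [4,4]: t=4:+1/17280 = 1/17280
(3j)²=35/858 [(6 5 1; 1 -1 0)], sign=-1
⇒ 4πI² = 105/143
I = (-1)√(105/143/(4π)) = -0.24172507

-0.241725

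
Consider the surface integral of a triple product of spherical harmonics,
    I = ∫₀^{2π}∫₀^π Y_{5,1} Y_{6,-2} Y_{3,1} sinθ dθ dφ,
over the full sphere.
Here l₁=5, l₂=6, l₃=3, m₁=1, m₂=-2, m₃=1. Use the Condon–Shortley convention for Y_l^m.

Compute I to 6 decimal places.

0.134828

Checks pass: Σm=0; 14 even; l₃=3∈[1,11].
(2·5+1)(2·6+1)(2·3+1) = 1001
Δ: 8! 2! 4! / 15! → 1/675675
sum: t=3:−1/8640 t=4:+1/2304 t=5:−1/8640 = 7/34560
3j²(5 6 3; 0 0 0) = Δ·Π!·Σ² = 7/429  (sign -1)
sum: t=2:+1/11520 t=3:−1/4320 t=4:+1/27648 = -1/9216
3j²(5 6 3; 1 -2 1) = Δ·Π!·Σ² = 2/143  (sign -1)
combine: 4πI² = 1001·7/429·2/143 = 98/429
take √, sign +1: I = 0.13482780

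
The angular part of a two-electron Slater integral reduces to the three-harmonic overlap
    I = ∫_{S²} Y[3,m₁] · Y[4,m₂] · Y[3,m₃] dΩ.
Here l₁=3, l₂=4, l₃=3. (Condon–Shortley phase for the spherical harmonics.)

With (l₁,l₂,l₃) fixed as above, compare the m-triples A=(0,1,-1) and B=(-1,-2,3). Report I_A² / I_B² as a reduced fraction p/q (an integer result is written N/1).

l's match ⇒ only the (l;m) 3-j factors differ between A and B.
A: triangle coeff Δ(3,4,3) = 1/34650; Σ_t [1,3]: t=1:−1/288 t=2:+1/24 t=3:−1/48 = 5/288; (3j)²=5/462 [(3 4 3; 0 1 -1)], sign=+1
B: triangle coeff Δ(3,4,3) = 1/34650; Σ_t [2,2]: t=2:+1/192 = 1/192; (3j)²=3/77 [(3 4 3; -1 -2 3)], sign=+1
I_A²/I_B² = (5/462)/(3/77) = 5/18

5/18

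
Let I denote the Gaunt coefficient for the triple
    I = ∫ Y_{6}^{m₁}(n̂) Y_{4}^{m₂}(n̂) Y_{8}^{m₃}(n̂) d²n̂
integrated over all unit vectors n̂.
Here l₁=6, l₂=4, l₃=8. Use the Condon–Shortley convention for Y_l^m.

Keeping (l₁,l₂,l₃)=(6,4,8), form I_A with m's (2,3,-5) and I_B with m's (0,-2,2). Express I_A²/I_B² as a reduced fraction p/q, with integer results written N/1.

Shared (l₁,l₂,l₃)=(6,4,8): N and (l;000)² cancel in I_A²/I_B².
A: Δ = 2!·10!·6!/19! = 1/23279256; Racah Σ t=1..2: t=1:−1/21772800 t=2:+1/19353600 = 1/174182400; ⇒ 3j(6 4 8; 2 3 -5)² = 1/3876, sgn -1
B: Δ = 2!·10!·6!/19! = 1/23279256; Racah Σ t=0..2: t=0:+1/1658880 t=1:−1/1728000 t=2:+1/24883200 = 1/15552000; ⇒ 3j(6 4 8; 0 -2 2)² = 16/46189, sgn +1
I_A²/I_B² = (1/3876)/(16/46189) = 143/192

143/192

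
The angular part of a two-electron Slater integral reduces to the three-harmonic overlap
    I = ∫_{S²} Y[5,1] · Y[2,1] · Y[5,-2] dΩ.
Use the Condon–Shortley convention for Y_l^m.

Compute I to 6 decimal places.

Checks pass: Σm=0; 12 even; l₃=5∈[3,7].
(2·5+1)(2·2+1)(2·5+1) = 605
Δ: 2! 8! 2! / 13! → 1/38610
sum: t=0:+1/2880 t=1:−1/576 t=2:+1/2880 = -1/960
3j²(5 2 5; 0 0 0) = Δ·Π!·Σ² = 10/429  (sign +1)
sum: t=1:−1/1440 t=2:+1/2880 = -1/2880
3j²(5 2 5; 1 1 -2) = Δ·Π!·Σ² = 7/715  (sign +1)
combine: 4πI² = 605·10/429·7/715 = 70/507
take √, sign +1: I = 0.10481902

0.104819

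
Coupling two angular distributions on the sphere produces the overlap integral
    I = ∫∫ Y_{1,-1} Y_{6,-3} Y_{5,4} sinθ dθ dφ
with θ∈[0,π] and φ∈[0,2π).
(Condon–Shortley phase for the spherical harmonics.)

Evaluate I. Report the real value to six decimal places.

m-sum 0 ✓  L=12 even ✓  5≤5≤7 ✓
Π(2lᵢ+1) = 3×13×11 = 429
triangle coeff Δ(1,6,5) = 1/858
Σ_t [1,1]: t=1:−1/14400 = -1/14400
(3j)²=6/143 [(1 6 5; 0 0 0)], sign=+1
Σ_t [2,2]: t=2:+1/725760 = 1/725760
(3j)²=1/286 [(1 6 5; -1 -3 4)], sign=-1
⇒ 4πI² = 9/143
I = (-1)√(9/143/(4π)) = -0.07076985

-0.070770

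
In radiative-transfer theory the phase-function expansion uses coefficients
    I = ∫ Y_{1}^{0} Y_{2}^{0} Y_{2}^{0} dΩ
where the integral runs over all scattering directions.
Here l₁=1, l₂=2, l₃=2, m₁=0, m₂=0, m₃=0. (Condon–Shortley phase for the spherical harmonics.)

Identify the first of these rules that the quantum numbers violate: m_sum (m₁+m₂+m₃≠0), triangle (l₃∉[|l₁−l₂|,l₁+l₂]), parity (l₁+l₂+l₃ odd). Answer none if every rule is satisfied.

parity

m₁+m₂+m₃ = 0 + 0 + 0 = 0  ✓
triangle: |1−2|=1 ≤ l₃=2 ≤ 1+2=3  ✓
parity: l₁+l₂+l₃ = 5 is odd  ✗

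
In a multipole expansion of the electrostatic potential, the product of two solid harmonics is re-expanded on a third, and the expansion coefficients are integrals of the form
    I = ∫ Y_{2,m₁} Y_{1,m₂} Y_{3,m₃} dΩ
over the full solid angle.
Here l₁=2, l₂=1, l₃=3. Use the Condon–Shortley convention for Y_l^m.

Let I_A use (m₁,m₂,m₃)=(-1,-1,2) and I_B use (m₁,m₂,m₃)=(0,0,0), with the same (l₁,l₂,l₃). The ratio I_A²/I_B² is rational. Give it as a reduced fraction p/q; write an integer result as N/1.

Shared (l₁,l₂,l₃)=(2,1,3): N and (l;000)² cancel in I_A²/I_B².
A: Δ = 0!·4!·2!/7! = 1/105; Racah Σ t=0..0: t=0:+1/12 = 1/12; ⇒ 3j(2 1 3; -1 -1 2)² = 2/21, sgn -1
B: Δ = 0!·4!·2!/7! = 1/105; Racah Σ t=0..0: t=0:+1/4 = 1/4; ⇒ 3j(2 1 3; 0 0 0)² = 3/35, sgn -1
I_A²/I_B² = (2/21)/(3/35) = 10/9

10/9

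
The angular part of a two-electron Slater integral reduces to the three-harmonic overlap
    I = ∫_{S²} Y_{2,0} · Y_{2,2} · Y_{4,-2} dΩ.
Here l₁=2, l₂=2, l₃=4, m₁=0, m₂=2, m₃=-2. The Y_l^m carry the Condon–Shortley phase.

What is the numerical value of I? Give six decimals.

0.156078

Checks pass: Σm=0; 8 even; l₃=4∈[0,4].
(2·2+1)(2·2+1)(2·4+1) = 225
Δ: 0! 4! 4! / 9! → 1/630
sum: t=0:+1/16 = 1/16
3j²(2 2 4; 0 0 0) = Δ·Π!·Σ² = 2/35  (sign +1)
sum: t=0:+1/96 = 1/96
3j²(2 2 4; 0 2 -2) = Δ·Π!·Σ² = 1/42  (sign +1)
combine: 4πI² = 225·2/35·1/42 = 15/49
take √, sign +1: I = 0.15607835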